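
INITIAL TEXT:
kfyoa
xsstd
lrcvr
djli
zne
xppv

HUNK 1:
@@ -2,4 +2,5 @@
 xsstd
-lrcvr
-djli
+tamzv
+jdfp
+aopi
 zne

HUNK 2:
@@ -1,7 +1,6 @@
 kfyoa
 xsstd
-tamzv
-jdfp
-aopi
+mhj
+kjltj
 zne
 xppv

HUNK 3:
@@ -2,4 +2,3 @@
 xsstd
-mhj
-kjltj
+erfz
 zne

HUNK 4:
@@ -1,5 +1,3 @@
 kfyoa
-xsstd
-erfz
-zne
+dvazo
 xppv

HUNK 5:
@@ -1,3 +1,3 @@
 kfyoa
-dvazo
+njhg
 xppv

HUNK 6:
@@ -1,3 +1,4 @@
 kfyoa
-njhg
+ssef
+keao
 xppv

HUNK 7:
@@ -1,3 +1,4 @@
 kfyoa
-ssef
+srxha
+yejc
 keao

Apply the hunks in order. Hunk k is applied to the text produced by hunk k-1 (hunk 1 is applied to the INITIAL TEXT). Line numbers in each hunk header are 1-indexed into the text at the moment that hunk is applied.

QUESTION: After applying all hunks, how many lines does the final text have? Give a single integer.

Hunk 1: at line 2 remove [lrcvr,djli] add [tamzv,jdfp,aopi] -> 7 lines: kfyoa xsstd tamzv jdfp aopi zne xppv
Hunk 2: at line 1 remove [tamzv,jdfp,aopi] add [mhj,kjltj] -> 6 lines: kfyoa xsstd mhj kjltj zne xppv
Hunk 3: at line 2 remove [mhj,kjltj] add [erfz] -> 5 lines: kfyoa xsstd erfz zne xppv
Hunk 4: at line 1 remove [xsstd,erfz,zne] add [dvazo] -> 3 lines: kfyoa dvazo xppv
Hunk 5: at line 1 remove [dvazo] add [njhg] -> 3 lines: kfyoa njhg xppv
Hunk 6: at line 1 remove [njhg] add [ssef,keao] -> 4 lines: kfyoa ssef keao xppv
Hunk 7: at line 1 remove [ssef] add [srxha,yejc] -> 5 lines: kfyoa srxha yejc keao xppv
Final line count: 5

Answer: 5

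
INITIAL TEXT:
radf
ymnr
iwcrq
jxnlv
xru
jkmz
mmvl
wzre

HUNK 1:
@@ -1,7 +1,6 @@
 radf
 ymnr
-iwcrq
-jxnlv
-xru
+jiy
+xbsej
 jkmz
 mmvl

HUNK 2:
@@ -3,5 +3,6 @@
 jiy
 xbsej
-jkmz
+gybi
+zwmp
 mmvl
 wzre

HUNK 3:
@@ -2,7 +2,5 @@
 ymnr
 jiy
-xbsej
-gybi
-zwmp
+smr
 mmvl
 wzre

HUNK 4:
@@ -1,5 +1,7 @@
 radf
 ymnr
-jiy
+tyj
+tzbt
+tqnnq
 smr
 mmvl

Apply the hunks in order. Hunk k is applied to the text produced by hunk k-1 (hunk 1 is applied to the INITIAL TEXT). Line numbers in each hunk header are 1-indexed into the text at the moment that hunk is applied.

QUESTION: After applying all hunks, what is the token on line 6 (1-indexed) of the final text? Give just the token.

Hunk 1: at line 1 remove [iwcrq,jxnlv,xru] add [jiy,xbsej] -> 7 lines: radf ymnr jiy xbsej jkmz mmvl wzre
Hunk 2: at line 3 remove [jkmz] add [gybi,zwmp] -> 8 lines: radf ymnr jiy xbsej gybi zwmp mmvl wzre
Hunk 3: at line 2 remove [xbsej,gybi,zwmp] add [smr] -> 6 lines: radf ymnr jiy smr mmvl wzre
Hunk 4: at line 1 remove [jiy] add [tyj,tzbt,tqnnq] -> 8 lines: radf ymnr tyj tzbt tqnnq smr mmvl wzre
Final line 6: smr

Answer: smr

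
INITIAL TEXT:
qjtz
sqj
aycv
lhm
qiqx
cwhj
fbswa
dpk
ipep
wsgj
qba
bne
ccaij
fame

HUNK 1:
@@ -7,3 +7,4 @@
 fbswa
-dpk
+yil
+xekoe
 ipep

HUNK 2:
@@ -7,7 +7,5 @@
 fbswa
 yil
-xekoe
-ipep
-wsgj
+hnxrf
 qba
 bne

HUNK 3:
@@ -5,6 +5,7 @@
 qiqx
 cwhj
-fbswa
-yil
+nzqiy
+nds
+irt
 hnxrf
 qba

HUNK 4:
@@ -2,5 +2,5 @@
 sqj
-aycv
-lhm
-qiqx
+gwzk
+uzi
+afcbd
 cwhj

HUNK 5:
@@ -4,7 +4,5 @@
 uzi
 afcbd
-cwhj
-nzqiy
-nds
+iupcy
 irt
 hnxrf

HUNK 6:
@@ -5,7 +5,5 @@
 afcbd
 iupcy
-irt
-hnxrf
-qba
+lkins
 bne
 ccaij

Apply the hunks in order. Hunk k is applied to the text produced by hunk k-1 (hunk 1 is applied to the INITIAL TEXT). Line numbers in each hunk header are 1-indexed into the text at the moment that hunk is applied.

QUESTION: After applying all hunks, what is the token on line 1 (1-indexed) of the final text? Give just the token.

Hunk 1: at line 7 remove [dpk] add [yil,xekoe] -> 15 lines: qjtz sqj aycv lhm qiqx cwhj fbswa yil xekoe ipep wsgj qba bne ccaij fame
Hunk 2: at line 7 remove [xekoe,ipep,wsgj] add [hnxrf] -> 13 lines: qjtz sqj aycv lhm qiqx cwhj fbswa yil hnxrf qba bne ccaij fame
Hunk 3: at line 5 remove [fbswa,yil] add [nzqiy,nds,irt] -> 14 lines: qjtz sqj aycv lhm qiqx cwhj nzqiy nds irt hnxrf qba bne ccaij fame
Hunk 4: at line 2 remove [aycv,lhm,qiqx] add [gwzk,uzi,afcbd] -> 14 lines: qjtz sqj gwzk uzi afcbd cwhj nzqiy nds irt hnxrf qba bne ccaij fame
Hunk 5: at line 4 remove [cwhj,nzqiy,nds] add [iupcy] -> 12 lines: qjtz sqj gwzk uzi afcbd iupcy irt hnxrf qba bne ccaij fame
Hunk 6: at line 5 remove [irt,hnxrf,qba] add [lkins] -> 10 lines: qjtz sqj gwzk uzi afcbd iupcy lkins bne ccaij fame
Final line 1: qjtz

Answer: qjtz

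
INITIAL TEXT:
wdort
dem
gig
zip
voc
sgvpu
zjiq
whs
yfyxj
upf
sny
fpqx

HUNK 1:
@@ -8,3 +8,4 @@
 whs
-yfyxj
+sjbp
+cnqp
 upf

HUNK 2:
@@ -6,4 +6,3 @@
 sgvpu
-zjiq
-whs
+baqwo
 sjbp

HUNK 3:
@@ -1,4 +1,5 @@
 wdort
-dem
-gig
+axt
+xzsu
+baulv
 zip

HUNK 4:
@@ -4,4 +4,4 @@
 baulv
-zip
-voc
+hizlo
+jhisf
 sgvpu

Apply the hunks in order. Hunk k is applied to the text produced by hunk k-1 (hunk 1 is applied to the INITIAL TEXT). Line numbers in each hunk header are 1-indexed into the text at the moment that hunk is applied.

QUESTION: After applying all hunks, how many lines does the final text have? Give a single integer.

Hunk 1: at line 8 remove [yfyxj] add [sjbp,cnqp] -> 13 lines: wdort dem gig zip voc sgvpu zjiq whs sjbp cnqp upf sny fpqx
Hunk 2: at line 6 remove [zjiq,whs] add [baqwo] -> 12 lines: wdort dem gig zip voc sgvpu baqwo sjbp cnqp upf sny fpqx
Hunk 3: at line 1 remove [dem,gig] add [axt,xzsu,baulv] -> 13 lines: wdort axt xzsu baulv zip voc sgvpu baqwo sjbp cnqp upf sny fpqx
Hunk 4: at line 4 remove [zip,voc] add [hizlo,jhisf] -> 13 lines: wdort axt xzsu baulv hizlo jhisf sgvpu baqwo sjbp cnqp upf sny fpqx
Final line count: 13

Answer: 13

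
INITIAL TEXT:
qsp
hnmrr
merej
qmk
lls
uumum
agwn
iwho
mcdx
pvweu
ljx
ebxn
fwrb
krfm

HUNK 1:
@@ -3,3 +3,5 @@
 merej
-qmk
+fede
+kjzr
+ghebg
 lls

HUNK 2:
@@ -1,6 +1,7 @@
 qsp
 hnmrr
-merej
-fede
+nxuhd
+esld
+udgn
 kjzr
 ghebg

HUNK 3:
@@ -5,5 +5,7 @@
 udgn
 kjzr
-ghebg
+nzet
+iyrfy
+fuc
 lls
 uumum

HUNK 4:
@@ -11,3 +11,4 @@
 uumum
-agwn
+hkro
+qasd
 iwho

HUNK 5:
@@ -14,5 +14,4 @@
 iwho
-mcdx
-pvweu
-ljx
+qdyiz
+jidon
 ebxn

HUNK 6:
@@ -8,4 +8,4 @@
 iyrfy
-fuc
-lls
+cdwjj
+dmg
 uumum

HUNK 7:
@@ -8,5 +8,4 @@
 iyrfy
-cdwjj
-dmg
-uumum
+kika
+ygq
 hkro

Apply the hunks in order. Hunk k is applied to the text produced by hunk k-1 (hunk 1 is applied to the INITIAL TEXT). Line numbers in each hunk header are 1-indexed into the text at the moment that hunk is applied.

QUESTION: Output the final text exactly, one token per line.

Hunk 1: at line 3 remove [qmk] add [fede,kjzr,ghebg] -> 16 lines: qsp hnmrr merej fede kjzr ghebg lls uumum agwn iwho mcdx pvweu ljx ebxn fwrb krfm
Hunk 2: at line 1 remove [merej,fede] add [nxuhd,esld,udgn] -> 17 lines: qsp hnmrr nxuhd esld udgn kjzr ghebg lls uumum agwn iwho mcdx pvweu ljx ebxn fwrb krfm
Hunk 3: at line 5 remove [ghebg] add [nzet,iyrfy,fuc] -> 19 lines: qsp hnmrr nxuhd esld udgn kjzr nzet iyrfy fuc lls uumum agwn iwho mcdx pvweu ljx ebxn fwrb krfm
Hunk 4: at line 11 remove [agwn] add [hkro,qasd] -> 20 lines: qsp hnmrr nxuhd esld udgn kjzr nzet iyrfy fuc lls uumum hkro qasd iwho mcdx pvweu ljx ebxn fwrb krfm
Hunk 5: at line 14 remove [mcdx,pvweu,ljx] add [qdyiz,jidon] -> 19 lines: qsp hnmrr nxuhd esld udgn kjzr nzet iyrfy fuc lls uumum hkro qasd iwho qdyiz jidon ebxn fwrb krfm
Hunk 6: at line 8 remove [fuc,lls] add [cdwjj,dmg] -> 19 lines: qsp hnmrr nxuhd esld udgn kjzr nzet iyrfy cdwjj dmg uumum hkro qasd iwho qdyiz jidon ebxn fwrb krfm
Hunk 7: at line 8 remove [cdwjj,dmg,uumum] add [kika,ygq] -> 18 lines: qsp hnmrr nxuhd esld udgn kjzr nzet iyrfy kika ygq hkro qasd iwho qdyiz jidon ebxn fwrb krfm

Answer: qsp
hnmrr
nxuhd
esld
udgn
kjzr
nzet
iyrfy
kika
ygq
hkro
qasd
iwho
qdyiz
jidon
ebxn
fwrb
krfm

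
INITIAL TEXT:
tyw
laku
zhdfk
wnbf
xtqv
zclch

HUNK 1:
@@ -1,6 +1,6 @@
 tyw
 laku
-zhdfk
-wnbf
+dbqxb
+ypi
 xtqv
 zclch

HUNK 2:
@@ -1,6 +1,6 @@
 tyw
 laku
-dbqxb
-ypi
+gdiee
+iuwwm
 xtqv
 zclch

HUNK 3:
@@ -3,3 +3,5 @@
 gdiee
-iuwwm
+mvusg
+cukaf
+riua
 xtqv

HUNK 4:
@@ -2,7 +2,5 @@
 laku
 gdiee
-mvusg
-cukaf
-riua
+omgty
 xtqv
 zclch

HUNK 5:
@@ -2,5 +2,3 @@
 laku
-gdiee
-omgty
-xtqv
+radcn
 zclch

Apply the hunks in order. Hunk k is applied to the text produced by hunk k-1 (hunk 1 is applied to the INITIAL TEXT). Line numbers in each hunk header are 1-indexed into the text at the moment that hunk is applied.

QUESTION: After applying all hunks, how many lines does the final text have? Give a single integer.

Hunk 1: at line 1 remove [zhdfk,wnbf] add [dbqxb,ypi] -> 6 lines: tyw laku dbqxb ypi xtqv zclch
Hunk 2: at line 1 remove [dbqxb,ypi] add [gdiee,iuwwm] -> 6 lines: tyw laku gdiee iuwwm xtqv zclch
Hunk 3: at line 3 remove [iuwwm] add [mvusg,cukaf,riua] -> 8 lines: tyw laku gdiee mvusg cukaf riua xtqv zclch
Hunk 4: at line 2 remove [mvusg,cukaf,riua] add [omgty] -> 6 lines: tyw laku gdiee omgty xtqv zclch
Hunk 5: at line 2 remove [gdiee,omgty,xtqv] add [radcn] -> 4 lines: tyw laku radcn zclch
Final line count: 4

Answer: 4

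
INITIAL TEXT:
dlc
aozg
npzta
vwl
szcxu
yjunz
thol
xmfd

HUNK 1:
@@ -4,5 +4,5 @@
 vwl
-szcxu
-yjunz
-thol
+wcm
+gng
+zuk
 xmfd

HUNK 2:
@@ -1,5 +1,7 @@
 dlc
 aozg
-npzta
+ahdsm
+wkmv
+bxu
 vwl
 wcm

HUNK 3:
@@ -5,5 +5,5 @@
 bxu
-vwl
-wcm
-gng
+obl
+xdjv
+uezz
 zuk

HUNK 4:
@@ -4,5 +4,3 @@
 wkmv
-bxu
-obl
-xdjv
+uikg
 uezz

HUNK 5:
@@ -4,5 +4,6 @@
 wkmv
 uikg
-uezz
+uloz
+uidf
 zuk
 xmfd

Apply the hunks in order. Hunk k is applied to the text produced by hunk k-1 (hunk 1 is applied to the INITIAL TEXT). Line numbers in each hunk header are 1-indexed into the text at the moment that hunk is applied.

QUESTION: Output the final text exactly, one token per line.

Answer: dlc
aozg
ahdsm
wkmv
uikg
uloz
uidf
zuk
xmfd

Derivation:
Hunk 1: at line 4 remove [szcxu,yjunz,thol] add [wcm,gng,zuk] -> 8 lines: dlc aozg npzta vwl wcm gng zuk xmfd
Hunk 2: at line 1 remove [npzta] add [ahdsm,wkmv,bxu] -> 10 lines: dlc aozg ahdsm wkmv bxu vwl wcm gng zuk xmfd
Hunk 3: at line 5 remove [vwl,wcm,gng] add [obl,xdjv,uezz] -> 10 lines: dlc aozg ahdsm wkmv bxu obl xdjv uezz zuk xmfd
Hunk 4: at line 4 remove [bxu,obl,xdjv] add [uikg] -> 8 lines: dlc aozg ahdsm wkmv uikg uezz zuk xmfd
Hunk 5: at line 4 remove [uezz] add [uloz,uidf] -> 9 lines: dlc aozg ahdsm wkmv uikg uloz uidf zuk xmfd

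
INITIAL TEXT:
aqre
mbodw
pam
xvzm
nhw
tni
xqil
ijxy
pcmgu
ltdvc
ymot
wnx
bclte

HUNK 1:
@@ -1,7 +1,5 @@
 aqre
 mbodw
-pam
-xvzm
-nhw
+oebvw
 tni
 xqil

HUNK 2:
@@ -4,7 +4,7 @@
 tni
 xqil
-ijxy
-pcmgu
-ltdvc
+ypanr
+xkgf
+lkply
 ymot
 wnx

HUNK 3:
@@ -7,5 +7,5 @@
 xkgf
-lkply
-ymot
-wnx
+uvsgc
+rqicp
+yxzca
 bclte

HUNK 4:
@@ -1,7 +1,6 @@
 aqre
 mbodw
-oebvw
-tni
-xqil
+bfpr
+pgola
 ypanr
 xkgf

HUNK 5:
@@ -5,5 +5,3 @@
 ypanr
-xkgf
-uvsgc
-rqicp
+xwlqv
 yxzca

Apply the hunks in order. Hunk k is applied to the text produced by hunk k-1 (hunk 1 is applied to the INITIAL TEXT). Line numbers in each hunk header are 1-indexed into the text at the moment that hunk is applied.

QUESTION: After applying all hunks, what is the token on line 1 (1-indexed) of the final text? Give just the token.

Answer: aqre

Derivation:
Hunk 1: at line 1 remove [pam,xvzm,nhw] add [oebvw] -> 11 lines: aqre mbodw oebvw tni xqil ijxy pcmgu ltdvc ymot wnx bclte
Hunk 2: at line 4 remove [ijxy,pcmgu,ltdvc] add [ypanr,xkgf,lkply] -> 11 lines: aqre mbodw oebvw tni xqil ypanr xkgf lkply ymot wnx bclte
Hunk 3: at line 7 remove [lkply,ymot,wnx] add [uvsgc,rqicp,yxzca] -> 11 lines: aqre mbodw oebvw tni xqil ypanr xkgf uvsgc rqicp yxzca bclte
Hunk 4: at line 1 remove [oebvw,tni,xqil] add [bfpr,pgola] -> 10 lines: aqre mbodw bfpr pgola ypanr xkgf uvsgc rqicp yxzca bclte
Hunk 5: at line 5 remove [xkgf,uvsgc,rqicp] add [xwlqv] -> 8 lines: aqre mbodw bfpr pgola ypanr xwlqv yxzca bclte
Final line 1: aqre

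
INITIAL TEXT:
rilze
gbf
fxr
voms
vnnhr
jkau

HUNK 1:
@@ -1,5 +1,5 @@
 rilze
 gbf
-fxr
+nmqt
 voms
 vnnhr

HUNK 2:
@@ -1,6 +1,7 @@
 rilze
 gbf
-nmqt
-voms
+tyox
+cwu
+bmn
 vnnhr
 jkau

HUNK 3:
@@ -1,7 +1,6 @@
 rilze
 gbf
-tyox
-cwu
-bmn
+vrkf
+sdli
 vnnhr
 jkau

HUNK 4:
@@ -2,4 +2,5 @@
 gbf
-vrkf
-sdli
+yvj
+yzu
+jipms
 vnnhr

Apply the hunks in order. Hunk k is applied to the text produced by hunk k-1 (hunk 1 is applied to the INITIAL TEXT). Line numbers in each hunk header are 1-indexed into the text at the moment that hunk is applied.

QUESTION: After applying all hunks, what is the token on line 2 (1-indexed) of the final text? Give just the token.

Hunk 1: at line 1 remove [fxr] add [nmqt] -> 6 lines: rilze gbf nmqt voms vnnhr jkau
Hunk 2: at line 1 remove [nmqt,voms] add [tyox,cwu,bmn] -> 7 lines: rilze gbf tyox cwu bmn vnnhr jkau
Hunk 3: at line 1 remove [tyox,cwu,bmn] add [vrkf,sdli] -> 6 lines: rilze gbf vrkf sdli vnnhr jkau
Hunk 4: at line 2 remove [vrkf,sdli] add [yvj,yzu,jipms] -> 7 lines: rilze gbf yvj yzu jipms vnnhr jkau
Final line 2: gbf

Answer: gbf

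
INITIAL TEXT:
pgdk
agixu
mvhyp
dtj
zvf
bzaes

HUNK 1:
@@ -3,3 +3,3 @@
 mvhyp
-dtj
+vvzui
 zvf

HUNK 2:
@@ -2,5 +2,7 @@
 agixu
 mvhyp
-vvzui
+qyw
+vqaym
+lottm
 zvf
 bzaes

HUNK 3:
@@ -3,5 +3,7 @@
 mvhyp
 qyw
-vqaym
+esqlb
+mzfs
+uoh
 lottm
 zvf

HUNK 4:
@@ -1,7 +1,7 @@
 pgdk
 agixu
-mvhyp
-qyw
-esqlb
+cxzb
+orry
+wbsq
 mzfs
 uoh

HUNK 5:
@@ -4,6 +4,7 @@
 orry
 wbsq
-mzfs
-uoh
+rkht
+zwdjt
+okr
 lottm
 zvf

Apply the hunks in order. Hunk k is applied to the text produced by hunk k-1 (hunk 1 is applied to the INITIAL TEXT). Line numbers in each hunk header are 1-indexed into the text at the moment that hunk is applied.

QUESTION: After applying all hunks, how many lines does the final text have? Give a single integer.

Answer: 11

Derivation:
Hunk 1: at line 3 remove [dtj] add [vvzui] -> 6 lines: pgdk agixu mvhyp vvzui zvf bzaes
Hunk 2: at line 2 remove [vvzui] add [qyw,vqaym,lottm] -> 8 lines: pgdk agixu mvhyp qyw vqaym lottm zvf bzaes
Hunk 3: at line 3 remove [vqaym] add [esqlb,mzfs,uoh] -> 10 lines: pgdk agixu mvhyp qyw esqlb mzfs uoh lottm zvf bzaes
Hunk 4: at line 1 remove [mvhyp,qyw,esqlb] add [cxzb,orry,wbsq] -> 10 lines: pgdk agixu cxzb orry wbsq mzfs uoh lottm zvf bzaes
Hunk 5: at line 4 remove [mzfs,uoh] add [rkht,zwdjt,okr] -> 11 lines: pgdk agixu cxzb orry wbsq rkht zwdjt okr lottm zvf bzaes
Final line count: 11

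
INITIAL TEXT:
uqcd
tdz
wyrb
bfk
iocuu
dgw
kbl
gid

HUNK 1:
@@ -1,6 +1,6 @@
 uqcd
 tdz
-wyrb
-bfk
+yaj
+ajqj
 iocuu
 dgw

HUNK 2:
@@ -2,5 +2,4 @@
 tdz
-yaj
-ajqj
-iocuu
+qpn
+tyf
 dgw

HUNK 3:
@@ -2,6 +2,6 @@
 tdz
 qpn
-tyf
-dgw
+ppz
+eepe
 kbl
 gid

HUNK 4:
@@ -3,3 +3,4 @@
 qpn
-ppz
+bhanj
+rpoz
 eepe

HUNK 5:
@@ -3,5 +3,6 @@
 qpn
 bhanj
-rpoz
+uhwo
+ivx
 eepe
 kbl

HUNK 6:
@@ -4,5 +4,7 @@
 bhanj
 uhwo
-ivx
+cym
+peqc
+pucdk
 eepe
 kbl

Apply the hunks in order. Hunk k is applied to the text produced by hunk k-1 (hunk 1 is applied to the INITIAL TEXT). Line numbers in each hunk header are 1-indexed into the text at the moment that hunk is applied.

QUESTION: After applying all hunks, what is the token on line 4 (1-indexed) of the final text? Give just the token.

Hunk 1: at line 1 remove [wyrb,bfk] add [yaj,ajqj] -> 8 lines: uqcd tdz yaj ajqj iocuu dgw kbl gid
Hunk 2: at line 2 remove [yaj,ajqj,iocuu] add [qpn,tyf] -> 7 lines: uqcd tdz qpn tyf dgw kbl gid
Hunk 3: at line 2 remove [tyf,dgw] add [ppz,eepe] -> 7 lines: uqcd tdz qpn ppz eepe kbl gid
Hunk 4: at line 3 remove [ppz] add [bhanj,rpoz] -> 8 lines: uqcd tdz qpn bhanj rpoz eepe kbl gid
Hunk 5: at line 3 remove [rpoz] add [uhwo,ivx] -> 9 lines: uqcd tdz qpn bhanj uhwo ivx eepe kbl gid
Hunk 6: at line 4 remove [ivx] add [cym,peqc,pucdk] -> 11 lines: uqcd tdz qpn bhanj uhwo cym peqc pucdk eepe kbl gid
Final line 4: bhanj

Answer: bhanj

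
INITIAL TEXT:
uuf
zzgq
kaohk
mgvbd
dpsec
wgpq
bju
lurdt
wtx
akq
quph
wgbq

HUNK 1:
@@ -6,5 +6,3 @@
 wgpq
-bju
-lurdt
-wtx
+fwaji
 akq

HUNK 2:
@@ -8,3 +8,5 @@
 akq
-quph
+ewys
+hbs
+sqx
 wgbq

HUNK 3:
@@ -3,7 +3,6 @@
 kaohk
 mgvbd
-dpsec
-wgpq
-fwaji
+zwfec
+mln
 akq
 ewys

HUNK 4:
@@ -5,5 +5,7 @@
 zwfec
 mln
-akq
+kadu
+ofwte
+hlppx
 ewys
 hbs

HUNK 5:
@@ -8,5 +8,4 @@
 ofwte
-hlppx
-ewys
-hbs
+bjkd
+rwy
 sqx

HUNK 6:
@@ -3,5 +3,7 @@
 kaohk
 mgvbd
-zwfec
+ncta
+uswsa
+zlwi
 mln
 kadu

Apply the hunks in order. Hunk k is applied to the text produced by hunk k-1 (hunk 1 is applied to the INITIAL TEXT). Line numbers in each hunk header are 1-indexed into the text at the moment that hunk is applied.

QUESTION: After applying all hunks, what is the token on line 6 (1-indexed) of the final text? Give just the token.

Answer: uswsa

Derivation:
Hunk 1: at line 6 remove [bju,lurdt,wtx] add [fwaji] -> 10 lines: uuf zzgq kaohk mgvbd dpsec wgpq fwaji akq quph wgbq
Hunk 2: at line 8 remove [quph] add [ewys,hbs,sqx] -> 12 lines: uuf zzgq kaohk mgvbd dpsec wgpq fwaji akq ewys hbs sqx wgbq
Hunk 3: at line 3 remove [dpsec,wgpq,fwaji] add [zwfec,mln] -> 11 lines: uuf zzgq kaohk mgvbd zwfec mln akq ewys hbs sqx wgbq
Hunk 4: at line 5 remove [akq] add [kadu,ofwte,hlppx] -> 13 lines: uuf zzgq kaohk mgvbd zwfec mln kadu ofwte hlppx ewys hbs sqx wgbq
Hunk 5: at line 8 remove [hlppx,ewys,hbs] add [bjkd,rwy] -> 12 lines: uuf zzgq kaohk mgvbd zwfec mln kadu ofwte bjkd rwy sqx wgbq
Hunk 6: at line 3 remove [zwfec] add [ncta,uswsa,zlwi] -> 14 lines: uuf zzgq kaohk mgvbd ncta uswsa zlwi mln kadu ofwte bjkd rwy sqx wgbq
Final line 6: uswsa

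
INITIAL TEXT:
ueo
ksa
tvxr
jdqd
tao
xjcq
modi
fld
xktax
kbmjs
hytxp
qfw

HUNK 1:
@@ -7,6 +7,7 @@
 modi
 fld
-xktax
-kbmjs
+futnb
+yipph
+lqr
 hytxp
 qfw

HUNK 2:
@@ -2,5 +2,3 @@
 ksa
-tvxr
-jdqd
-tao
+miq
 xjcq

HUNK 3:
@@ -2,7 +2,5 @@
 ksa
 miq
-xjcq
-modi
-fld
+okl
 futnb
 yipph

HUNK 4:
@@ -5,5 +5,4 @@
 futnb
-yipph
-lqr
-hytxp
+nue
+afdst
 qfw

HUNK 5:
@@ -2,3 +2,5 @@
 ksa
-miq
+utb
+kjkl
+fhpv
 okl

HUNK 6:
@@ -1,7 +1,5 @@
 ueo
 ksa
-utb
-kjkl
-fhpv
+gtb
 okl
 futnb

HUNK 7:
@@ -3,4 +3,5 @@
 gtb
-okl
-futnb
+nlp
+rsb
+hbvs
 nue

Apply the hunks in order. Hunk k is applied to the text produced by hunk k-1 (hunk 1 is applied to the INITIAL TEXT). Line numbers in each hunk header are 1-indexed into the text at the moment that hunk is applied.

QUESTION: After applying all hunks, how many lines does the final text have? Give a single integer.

Answer: 9

Derivation:
Hunk 1: at line 7 remove [xktax,kbmjs] add [futnb,yipph,lqr] -> 13 lines: ueo ksa tvxr jdqd tao xjcq modi fld futnb yipph lqr hytxp qfw
Hunk 2: at line 2 remove [tvxr,jdqd,tao] add [miq] -> 11 lines: ueo ksa miq xjcq modi fld futnb yipph lqr hytxp qfw
Hunk 3: at line 2 remove [xjcq,modi,fld] add [okl] -> 9 lines: ueo ksa miq okl futnb yipph lqr hytxp qfw
Hunk 4: at line 5 remove [yipph,lqr,hytxp] add [nue,afdst] -> 8 lines: ueo ksa miq okl futnb nue afdst qfw
Hunk 5: at line 2 remove [miq] add [utb,kjkl,fhpv] -> 10 lines: ueo ksa utb kjkl fhpv okl futnb nue afdst qfw
Hunk 6: at line 1 remove [utb,kjkl,fhpv] add [gtb] -> 8 lines: ueo ksa gtb okl futnb nue afdst qfw
Hunk 7: at line 3 remove [okl,futnb] add [nlp,rsb,hbvs] -> 9 lines: ueo ksa gtb nlp rsb hbvs nue afdst qfw
Final line count: 9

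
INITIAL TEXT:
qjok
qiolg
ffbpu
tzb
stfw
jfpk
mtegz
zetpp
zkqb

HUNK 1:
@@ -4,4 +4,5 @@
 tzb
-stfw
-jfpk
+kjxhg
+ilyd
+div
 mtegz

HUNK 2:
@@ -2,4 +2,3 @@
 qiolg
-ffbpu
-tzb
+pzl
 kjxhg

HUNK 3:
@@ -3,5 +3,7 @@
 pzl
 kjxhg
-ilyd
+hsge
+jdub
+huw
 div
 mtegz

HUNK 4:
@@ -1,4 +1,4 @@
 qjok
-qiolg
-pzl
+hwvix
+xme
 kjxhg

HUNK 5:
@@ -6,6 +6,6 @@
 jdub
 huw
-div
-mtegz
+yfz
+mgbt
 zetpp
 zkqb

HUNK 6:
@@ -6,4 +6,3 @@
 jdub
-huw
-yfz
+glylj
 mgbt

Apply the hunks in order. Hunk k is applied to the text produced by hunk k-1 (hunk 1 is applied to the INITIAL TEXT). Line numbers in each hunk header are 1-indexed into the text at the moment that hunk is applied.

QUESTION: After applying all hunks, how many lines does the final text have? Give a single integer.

Answer: 10

Derivation:
Hunk 1: at line 4 remove [stfw,jfpk] add [kjxhg,ilyd,div] -> 10 lines: qjok qiolg ffbpu tzb kjxhg ilyd div mtegz zetpp zkqb
Hunk 2: at line 2 remove [ffbpu,tzb] add [pzl] -> 9 lines: qjok qiolg pzl kjxhg ilyd div mtegz zetpp zkqb
Hunk 3: at line 3 remove [ilyd] add [hsge,jdub,huw] -> 11 lines: qjok qiolg pzl kjxhg hsge jdub huw div mtegz zetpp zkqb
Hunk 4: at line 1 remove [qiolg,pzl] add [hwvix,xme] -> 11 lines: qjok hwvix xme kjxhg hsge jdub huw div mtegz zetpp zkqb
Hunk 5: at line 6 remove [div,mtegz] add [yfz,mgbt] -> 11 lines: qjok hwvix xme kjxhg hsge jdub huw yfz mgbt zetpp zkqb
Hunk 6: at line 6 remove [huw,yfz] add [glylj] -> 10 lines: qjok hwvix xme kjxhg hsge jdub glylj mgbt zetpp zkqb
Final line count: 10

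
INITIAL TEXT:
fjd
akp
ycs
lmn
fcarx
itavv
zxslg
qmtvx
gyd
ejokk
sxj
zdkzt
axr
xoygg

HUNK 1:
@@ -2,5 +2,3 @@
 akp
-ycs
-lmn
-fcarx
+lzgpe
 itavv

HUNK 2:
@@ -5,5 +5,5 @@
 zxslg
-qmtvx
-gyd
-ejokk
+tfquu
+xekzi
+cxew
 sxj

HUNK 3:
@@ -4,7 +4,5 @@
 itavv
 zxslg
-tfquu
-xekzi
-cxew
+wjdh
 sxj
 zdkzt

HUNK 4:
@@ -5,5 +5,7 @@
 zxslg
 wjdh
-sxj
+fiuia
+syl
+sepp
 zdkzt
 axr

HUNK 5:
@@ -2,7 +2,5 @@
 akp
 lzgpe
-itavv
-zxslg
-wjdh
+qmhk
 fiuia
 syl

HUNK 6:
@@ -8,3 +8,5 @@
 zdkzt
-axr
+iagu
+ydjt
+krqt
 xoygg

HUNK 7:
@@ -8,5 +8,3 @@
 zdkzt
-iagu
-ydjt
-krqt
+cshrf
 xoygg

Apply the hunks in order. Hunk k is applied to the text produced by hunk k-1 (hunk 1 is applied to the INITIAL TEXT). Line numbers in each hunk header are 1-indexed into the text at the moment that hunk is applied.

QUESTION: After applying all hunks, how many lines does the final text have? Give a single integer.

Answer: 10

Derivation:
Hunk 1: at line 2 remove [ycs,lmn,fcarx] add [lzgpe] -> 12 lines: fjd akp lzgpe itavv zxslg qmtvx gyd ejokk sxj zdkzt axr xoygg
Hunk 2: at line 5 remove [qmtvx,gyd,ejokk] add [tfquu,xekzi,cxew] -> 12 lines: fjd akp lzgpe itavv zxslg tfquu xekzi cxew sxj zdkzt axr xoygg
Hunk 3: at line 4 remove [tfquu,xekzi,cxew] add [wjdh] -> 10 lines: fjd akp lzgpe itavv zxslg wjdh sxj zdkzt axr xoygg
Hunk 4: at line 5 remove [sxj] add [fiuia,syl,sepp] -> 12 lines: fjd akp lzgpe itavv zxslg wjdh fiuia syl sepp zdkzt axr xoygg
Hunk 5: at line 2 remove [itavv,zxslg,wjdh] add [qmhk] -> 10 lines: fjd akp lzgpe qmhk fiuia syl sepp zdkzt axr xoygg
Hunk 6: at line 8 remove [axr] add [iagu,ydjt,krqt] -> 12 lines: fjd akp lzgpe qmhk fiuia syl sepp zdkzt iagu ydjt krqt xoygg
Hunk 7: at line 8 remove [iagu,ydjt,krqt] add [cshrf] -> 10 lines: fjd akp lzgpe qmhk fiuia syl sepp zdkzt cshrf xoygg
Final line count: 10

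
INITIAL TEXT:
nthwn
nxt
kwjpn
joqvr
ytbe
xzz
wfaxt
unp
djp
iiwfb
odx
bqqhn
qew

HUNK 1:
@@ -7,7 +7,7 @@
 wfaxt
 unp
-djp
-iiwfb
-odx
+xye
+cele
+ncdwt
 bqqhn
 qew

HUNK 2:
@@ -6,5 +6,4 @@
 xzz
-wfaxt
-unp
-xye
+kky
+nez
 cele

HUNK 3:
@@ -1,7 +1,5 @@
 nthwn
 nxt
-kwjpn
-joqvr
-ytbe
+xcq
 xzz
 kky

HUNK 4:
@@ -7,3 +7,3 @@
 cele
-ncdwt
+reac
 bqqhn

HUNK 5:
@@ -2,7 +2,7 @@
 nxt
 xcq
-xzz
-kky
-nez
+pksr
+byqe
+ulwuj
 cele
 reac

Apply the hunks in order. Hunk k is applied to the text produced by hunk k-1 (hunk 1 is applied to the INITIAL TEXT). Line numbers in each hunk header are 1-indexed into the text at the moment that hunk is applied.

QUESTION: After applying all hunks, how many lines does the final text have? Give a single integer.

Answer: 10

Derivation:
Hunk 1: at line 7 remove [djp,iiwfb,odx] add [xye,cele,ncdwt] -> 13 lines: nthwn nxt kwjpn joqvr ytbe xzz wfaxt unp xye cele ncdwt bqqhn qew
Hunk 2: at line 6 remove [wfaxt,unp,xye] add [kky,nez] -> 12 lines: nthwn nxt kwjpn joqvr ytbe xzz kky nez cele ncdwt bqqhn qew
Hunk 3: at line 1 remove [kwjpn,joqvr,ytbe] add [xcq] -> 10 lines: nthwn nxt xcq xzz kky nez cele ncdwt bqqhn qew
Hunk 4: at line 7 remove [ncdwt] add [reac] -> 10 lines: nthwn nxt xcq xzz kky nez cele reac bqqhn qew
Hunk 5: at line 2 remove [xzz,kky,nez] add [pksr,byqe,ulwuj] -> 10 lines: nthwn nxt xcq pksr byqe ulwuj cele reac bqqhn qew
Final line count: 10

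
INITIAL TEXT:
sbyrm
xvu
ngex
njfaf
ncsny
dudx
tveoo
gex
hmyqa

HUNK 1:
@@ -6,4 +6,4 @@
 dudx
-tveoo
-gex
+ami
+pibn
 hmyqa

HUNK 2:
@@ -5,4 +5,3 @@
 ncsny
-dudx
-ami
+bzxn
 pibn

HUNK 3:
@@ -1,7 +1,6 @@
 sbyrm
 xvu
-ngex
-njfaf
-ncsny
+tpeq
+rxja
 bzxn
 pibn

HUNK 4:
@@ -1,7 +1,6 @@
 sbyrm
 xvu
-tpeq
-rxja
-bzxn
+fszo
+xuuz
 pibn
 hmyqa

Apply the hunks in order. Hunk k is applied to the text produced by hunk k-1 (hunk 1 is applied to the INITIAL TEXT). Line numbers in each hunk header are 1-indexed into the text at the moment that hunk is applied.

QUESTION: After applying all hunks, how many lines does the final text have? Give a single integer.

Hunk 1: at line 6 remove [tveoo,gex] add [ami,pibn] -> 9 lines: sbyrm xvu ngex njfaf ncsny dudx ami pibn hmyqa
Hunk 2: at line 5 remove [dudx,ami] add [bzxn] -> 8 lines: sbyrm xvu ngex njfaf ncsny bzxn pibn hmyqa
Hunk 3: at line 1 remove [ngex,njfaf,ncsny] add [tpeq,rxja] -> 7 lines: sbyrm xvu tpeq rxja bzxn pibn hmyqa
Hunk 4: at line 1 remove [tpeq,rxja,bzxn] add [fszo,xuuz] -> 6 lines: sbyrm xvu fszo xuuz pibn hmyqa
Final line count: 6

Answer: 6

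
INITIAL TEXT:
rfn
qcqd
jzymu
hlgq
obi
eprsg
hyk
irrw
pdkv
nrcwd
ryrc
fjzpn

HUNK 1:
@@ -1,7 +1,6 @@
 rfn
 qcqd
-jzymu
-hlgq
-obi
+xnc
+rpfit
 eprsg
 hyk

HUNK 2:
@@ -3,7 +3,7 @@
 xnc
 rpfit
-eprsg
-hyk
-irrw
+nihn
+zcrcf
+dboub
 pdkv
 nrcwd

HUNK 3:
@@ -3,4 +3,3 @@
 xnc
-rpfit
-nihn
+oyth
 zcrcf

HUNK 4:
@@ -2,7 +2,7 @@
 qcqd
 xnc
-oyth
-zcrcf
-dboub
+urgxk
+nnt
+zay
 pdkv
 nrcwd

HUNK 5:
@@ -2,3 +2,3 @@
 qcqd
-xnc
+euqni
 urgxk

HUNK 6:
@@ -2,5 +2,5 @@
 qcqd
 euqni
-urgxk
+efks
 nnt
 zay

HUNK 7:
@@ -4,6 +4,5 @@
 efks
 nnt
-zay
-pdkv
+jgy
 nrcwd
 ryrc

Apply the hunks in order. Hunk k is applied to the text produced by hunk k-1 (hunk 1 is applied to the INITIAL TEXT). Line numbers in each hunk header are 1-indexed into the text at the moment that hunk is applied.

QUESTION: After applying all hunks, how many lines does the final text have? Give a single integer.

Hunk 1: at line 1 remove [jzymu,hlgq,obi] add [xnc,rpfit] -> 11 lines: rfn qcqd xnc rpfit eprsg hyk irrw pdkv nrcwd ryrc fjzpn
Hunk 2: at line 3 remove [eprsg,hyk,irrw] add [nihn,zcrcf,dboub] -> 11 lines: rfn qcqd xnc rpfit nihn zcrcf dboub pdkv nrcwd ryrc fjzpn
Hunk 3: at line 3 remove [rpfit,nihn] add [oyth] -> 10 lines: rfn qcqd xnc oyth zcrcf dboub pdkv nrcwd ryrc fjzpn
Hunk 4: at line 2 remove [oyth,zcrcf,dboub] add [urgxk,nnt,zay] -> 10 lines: rfn qcqd xnc urgxk nnt zay pdkv nrcwd ryrc fjzpn
Hunk 5: at line 2 remove [xnc] add [euqni] -> 10 lines: rfn qcqd euqni urgxk nnt zay pdkv nrcwd ryrc fjzpn
Hunk 6: at line 2 remove [urgxk] add [efks] -> 10 lines: rfn qcqd euqni efks nnt zay pdkv nrcwd ryrc fjzpn
Hunk 7: at line 4 remove [zay,pdkv] add [jgy] -> 9 lines: rfn qcqd euqni efks nnt jgy nrcwd ryrc fjzpn
Final line count: 9

Answer: 9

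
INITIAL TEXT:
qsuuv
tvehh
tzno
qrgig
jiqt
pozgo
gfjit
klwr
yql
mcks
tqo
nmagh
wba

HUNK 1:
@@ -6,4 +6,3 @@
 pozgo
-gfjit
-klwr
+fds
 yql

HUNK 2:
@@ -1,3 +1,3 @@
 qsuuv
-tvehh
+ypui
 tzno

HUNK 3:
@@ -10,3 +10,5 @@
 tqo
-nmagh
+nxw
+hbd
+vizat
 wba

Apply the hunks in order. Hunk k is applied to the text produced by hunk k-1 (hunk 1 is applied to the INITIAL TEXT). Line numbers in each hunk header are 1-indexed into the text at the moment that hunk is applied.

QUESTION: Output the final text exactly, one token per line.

Answer: qsuuv
ypui
tzno
qrgig
jiqt
pozgo
fds
yql
mcks
tqo
nxw
hbd
vizat
wba

Derivation:
Hunk 1: at line 6 remove [gfjit,klwr] add [fds] -> 12 lines: qsuuv tvehh tzno qrgig jiqt pozgo fds yql mcks tqo nmagh wba
Hunk 2: at line 1 remove [tvehh] add [ypui] -> 12 lines: qsuuv ypui tzno qrgig jiqt pozgo fds yql mcks tqo nmagh wba
Hunk 3: at line 10 remove [nmagh] add [nxw,hbd,vizat] -> 14 lines: qsuuv ypui tzno qrgig jiqt pozgo fds yql mcks tqo nxw hbd vizat wba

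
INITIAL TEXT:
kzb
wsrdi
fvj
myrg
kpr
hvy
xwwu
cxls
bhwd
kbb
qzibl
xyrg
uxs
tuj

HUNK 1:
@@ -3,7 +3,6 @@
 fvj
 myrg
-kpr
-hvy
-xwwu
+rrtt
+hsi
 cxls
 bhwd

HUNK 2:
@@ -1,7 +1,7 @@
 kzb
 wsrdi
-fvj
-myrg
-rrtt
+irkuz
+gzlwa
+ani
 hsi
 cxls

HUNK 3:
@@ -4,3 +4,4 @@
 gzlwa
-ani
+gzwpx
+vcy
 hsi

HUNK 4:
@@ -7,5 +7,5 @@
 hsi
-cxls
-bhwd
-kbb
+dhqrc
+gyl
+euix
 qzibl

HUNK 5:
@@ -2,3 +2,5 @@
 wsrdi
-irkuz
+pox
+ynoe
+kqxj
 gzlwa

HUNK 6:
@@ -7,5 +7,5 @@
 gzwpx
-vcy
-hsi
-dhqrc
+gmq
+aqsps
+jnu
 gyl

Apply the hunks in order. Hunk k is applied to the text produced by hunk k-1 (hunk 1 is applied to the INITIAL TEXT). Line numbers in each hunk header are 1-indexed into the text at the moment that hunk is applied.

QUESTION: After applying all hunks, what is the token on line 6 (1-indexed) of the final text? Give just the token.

Hunk 1: at line 3 remove [kpr,hvy,xwwu] add [rrtt,hsi] -> 13 lines: kzb wsrdi fvj myrg rrtt hsi cxls bhwd kbb qzibl xyrg uxs tuj
Hunk 2: at line 1 remove [fvj,myrg,rrtt] add [irkuz,gzlwa,ani] -> 13 lines: kzb wsrdi irkuz gzlwa ani hsi cxls bhwd kbb qzibl xyrg uxs tuj
Hunk 3: at line 4 remove [ani] add [gzwpx,vcy] -> 14 lines: kzb wsrdi irkuz gzlwa gzwpx vcy hsi cxls bhwd kbb qzibl xyrg uxs tuj
Hunk 4: at line 7 remove [cxls,bhwd,kbb] add [dhqrc,gyl,euix] -> 14 lines: kzb wsrdi irkuz gzlwa gzwpx vcy hsi dhqrc gyl euix qzibl xyrg uxs tuj
Hunk 5: at line 2 remove [irkuz] add [pox,ynoe,kqxj] -> 16 lines: kzb wsrdi pox ynoe kqxj gzlwa gzwpx vcy hsi dhqrc gyl euix qzibl xyrg uxs tuj
Hunk 6: at line 7 remove [vcy,hsi,dhqrc] add [gmq,aqsps,jnu] -> 16 lines: kzb wsrdi pox ynoe kqxj gzlwa gzwpx gmq aqsps jnu gyl euix qzibl xyrg uxs tuj
Final line 6: gzlwa

Answer: gzlwa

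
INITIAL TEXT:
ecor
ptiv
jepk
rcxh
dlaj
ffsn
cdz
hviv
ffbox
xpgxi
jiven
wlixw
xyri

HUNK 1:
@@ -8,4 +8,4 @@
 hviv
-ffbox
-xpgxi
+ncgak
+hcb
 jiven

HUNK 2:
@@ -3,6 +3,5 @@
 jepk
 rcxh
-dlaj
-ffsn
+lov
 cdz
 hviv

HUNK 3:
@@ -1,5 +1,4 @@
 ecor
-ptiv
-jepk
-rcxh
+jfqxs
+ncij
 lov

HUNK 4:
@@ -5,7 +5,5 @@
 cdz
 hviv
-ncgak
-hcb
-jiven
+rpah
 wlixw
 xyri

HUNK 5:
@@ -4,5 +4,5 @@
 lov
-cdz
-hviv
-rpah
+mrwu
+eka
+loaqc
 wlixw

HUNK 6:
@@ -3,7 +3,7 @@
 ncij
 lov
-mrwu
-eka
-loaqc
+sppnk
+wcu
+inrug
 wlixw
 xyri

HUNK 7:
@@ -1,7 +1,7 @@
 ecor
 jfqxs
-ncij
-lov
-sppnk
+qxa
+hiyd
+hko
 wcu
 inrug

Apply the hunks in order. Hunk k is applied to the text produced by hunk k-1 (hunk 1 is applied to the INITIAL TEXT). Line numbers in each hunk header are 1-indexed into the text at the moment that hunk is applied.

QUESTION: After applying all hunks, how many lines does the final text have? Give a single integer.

Answer: 9

Derivation:
Hunk 1: at line 8 remove [ffbox,xpgxi] add [ncgak,hcb] -> 13 lines: ecor ptiv jepk rcxh dlaj ffsn cdz hviv ncgak hcb jiven wlixw xyri
Hunk 2: at line 3 remove [dlaj,ffsn] add [lov] -> 12 lines: ecor ptiv jepk rcxh lov cdz hviv ncgak hcb jiven wlixw xyri
Hunk 3: at line 1 remove [ptiv,jepk,rcxh] add [jfqxs,ncij] -> 11 lines: ecor jfqxs ncij lov cdz hviv ncgak hcb jiven wlixw xyri
Hunk 4: at line 5 remove [ncgak,hcb,jiven] add [rpah] -> 9 lines: ecor jfqxs ncij lov cdz hviv rpah wlixw xyri
Hunk 5: at line 4 remove [cdz,hviv,rpah] add [mrwu,eka,loaqc] -> 9 lines: ecor jfqxs ncij lov mrwu eka loaqc wlixw xyri
Hunk 6: at line 3 remove [mrwu,eka,loaqc] add [sppnk,wcu,inrug] -> 9 lines: ecor jfqxs ncij lov sppnk wcu inrug wlixw xyri
Hunk 7: at line 1 remove [ncij,lov,sppnk] add [qxa,hiyd,hko] -> 9 lines: ecor jfqxs qxa hiyd hko wcu inrug wlixw xyri
Final line count: 9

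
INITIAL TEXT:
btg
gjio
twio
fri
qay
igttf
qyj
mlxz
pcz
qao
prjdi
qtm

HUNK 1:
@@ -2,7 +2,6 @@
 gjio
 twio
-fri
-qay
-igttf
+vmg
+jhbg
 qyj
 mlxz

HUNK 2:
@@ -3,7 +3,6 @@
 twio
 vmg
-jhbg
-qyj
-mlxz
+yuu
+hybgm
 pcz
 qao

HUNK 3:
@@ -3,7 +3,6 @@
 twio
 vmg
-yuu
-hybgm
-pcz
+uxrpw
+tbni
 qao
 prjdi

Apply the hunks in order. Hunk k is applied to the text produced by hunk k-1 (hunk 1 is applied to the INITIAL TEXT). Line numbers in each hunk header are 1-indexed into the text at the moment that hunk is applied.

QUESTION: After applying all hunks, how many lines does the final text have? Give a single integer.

Hunk 1: at line 2 remove [fri,qay,igttf] add [vmg,jhbg] -> 11 lines: btg gjio twio vmg jhbg qyj mlxz pcz qao prjdi qtm
Hunk 2: at line 3 remove [jhbg,qyj,mlxz] add [yuu,hybgm] -> 10 lines: btg gjio twio vmg yuu hybgm pcz qao prjdi qtm
Hunk 3: at line 3 remove [yuu,hybgm,pcz] add [uxrpw,tbni] -> 9 lines: btg gjio twio vmg uxrpw tbni qao prjdi qtm
Final line count: 9

Answer: 9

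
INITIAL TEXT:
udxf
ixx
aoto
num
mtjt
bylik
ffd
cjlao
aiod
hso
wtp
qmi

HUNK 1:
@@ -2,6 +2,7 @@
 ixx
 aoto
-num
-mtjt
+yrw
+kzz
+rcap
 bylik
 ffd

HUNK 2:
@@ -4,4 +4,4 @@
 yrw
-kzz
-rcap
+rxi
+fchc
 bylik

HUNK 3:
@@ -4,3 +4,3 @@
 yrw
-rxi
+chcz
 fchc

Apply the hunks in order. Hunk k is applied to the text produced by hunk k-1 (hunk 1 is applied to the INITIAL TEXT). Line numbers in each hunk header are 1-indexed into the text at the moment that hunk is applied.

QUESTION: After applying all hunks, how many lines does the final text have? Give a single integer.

Hunk 1: at line 2 remove [num,mtjt] add [yrw,kzz,rcap] -> 13 lines: udxf ixx aoto yrw kzz rcap bylik ffd cjlao aiod hso wtp qmi
Hunk 2: at line 4 remove [kzz,rcap] add [rxi,fchc] -> 13 lines: udxf ixx aoto yrw rxi fchc bylik ffd cjlao aiod hso wtp qmi
Hunk 3: at line 4 remove [rxi] add [chcz] -> 13 lines: udxf ixx aoto yrw chcz fchc bylik ffd cjlao aiod hso wtp qmi
Final line count: 13

Answer: 13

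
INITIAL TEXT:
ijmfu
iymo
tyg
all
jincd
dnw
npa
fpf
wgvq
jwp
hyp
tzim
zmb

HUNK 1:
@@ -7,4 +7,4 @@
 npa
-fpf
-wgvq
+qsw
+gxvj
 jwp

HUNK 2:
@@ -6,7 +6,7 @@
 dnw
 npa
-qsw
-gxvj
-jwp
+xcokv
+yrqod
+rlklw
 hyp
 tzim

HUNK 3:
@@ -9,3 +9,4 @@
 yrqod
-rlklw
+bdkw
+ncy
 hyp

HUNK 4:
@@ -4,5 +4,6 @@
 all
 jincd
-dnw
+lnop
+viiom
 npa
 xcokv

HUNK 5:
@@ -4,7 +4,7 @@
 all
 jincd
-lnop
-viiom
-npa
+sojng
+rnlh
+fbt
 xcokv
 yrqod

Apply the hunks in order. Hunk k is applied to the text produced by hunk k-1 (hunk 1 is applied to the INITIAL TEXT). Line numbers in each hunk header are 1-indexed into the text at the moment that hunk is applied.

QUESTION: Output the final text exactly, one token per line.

Hunk 1: at line 7 remove [fpf,wgvq] add [qsw,gxvj] -> 13 lines: ijmfu iymo tyg all jincd dnw npa qsw gxvj jwp hyp tzim zmb
Hunk 2: at line 6 remove [qsw,gxvj,jwp] add [xcokv,yrqod,rlklw] -> 13 lines: ijmfu iymo tyg all jincd dnw npa xcokv yrqod rlklw hyp tzim zmb
Hunk 3: at line 9 remove [rlklw] add [bdkw,ncy] -> 14 lines: ijmfu iymo tyg all jincd dnw npa xcokv yrqod bdkw ncy hyp tzim zmb
Hunk 4: at line 4 remove [dnw] add [lnop,viiom] -> 15 lines: ijmfu iymo tyg all jincd lnop viiom npa xcokv yrqod bdkw ncy hyp tzim zmb
Hunk 5: at line 4 remove [lnop,viiom,npa] add [sojng,rnlh,fbt] -> 15 lines: ijmfu iymo tyg all jincd sojng rnlh fbt xcokv yrqod bdkw ncy hyp tzim zmb

Answer: ijmfu
iymo
tyg
all
jincd
sojng
rnlh
fbt
xcokv
yrqod
bdkw
ncy
hyp
tzim
zmb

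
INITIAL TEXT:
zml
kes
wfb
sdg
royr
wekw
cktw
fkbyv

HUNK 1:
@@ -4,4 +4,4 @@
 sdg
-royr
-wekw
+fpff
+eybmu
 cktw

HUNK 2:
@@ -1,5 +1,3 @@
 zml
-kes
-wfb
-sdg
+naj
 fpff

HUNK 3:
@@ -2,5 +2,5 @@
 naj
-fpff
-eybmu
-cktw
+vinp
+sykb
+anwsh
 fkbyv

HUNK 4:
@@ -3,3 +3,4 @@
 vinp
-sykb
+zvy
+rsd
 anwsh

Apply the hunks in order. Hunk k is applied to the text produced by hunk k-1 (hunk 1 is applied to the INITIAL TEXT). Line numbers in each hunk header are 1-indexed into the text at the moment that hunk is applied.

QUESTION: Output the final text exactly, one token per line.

Answer: zml
naj
vinp
zvy
rsd
anwsh
fkbyv

Derivation:
Hunk 1: at line 4 remove [royr,wekw] add [fpff,eybmu] -> 8 lines: zml kes wfb sdg fpff eybmu cktw fkbyv
Hunk 2: at line 1 remove [kes,wfb,sdg] add [naj] -> 6 lines: zml naj fpff eybmu cktw fkbyv
Hunk 3: at line 2 remove [fpff,eybmu,cktw] add [vinp,sykb,anwsh] -> 6 lines: zml naj vinp sykb anwsh fkbyv
Hunk 4: at line 3 remove [sykb] add [zvy,rsd] -> 7 lines: zml naj vinp zvy rsd anwsh fkbyv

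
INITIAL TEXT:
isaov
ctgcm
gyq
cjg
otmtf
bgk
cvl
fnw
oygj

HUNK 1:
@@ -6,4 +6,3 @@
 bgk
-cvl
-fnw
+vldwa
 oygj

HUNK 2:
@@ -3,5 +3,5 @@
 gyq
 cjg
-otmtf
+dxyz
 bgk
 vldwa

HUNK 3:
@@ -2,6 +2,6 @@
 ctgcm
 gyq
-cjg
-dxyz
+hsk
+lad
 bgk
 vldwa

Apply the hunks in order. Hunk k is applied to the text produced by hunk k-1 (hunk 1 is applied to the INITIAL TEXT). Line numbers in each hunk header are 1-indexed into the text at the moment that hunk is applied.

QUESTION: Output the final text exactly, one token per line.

Answer: isaov
ctgcm
gyq
hsk
lad
bgk
vldwa
oygj

Derivation:
Hunk 1: at line 6 remove [cvl,fnw] add [vldwa] -> 8 lines: isaov ctgcm gyq cjg otmtf bgk vldwa oygj
Hunk 2: at line 3 remove [otmtf] add [dxyz] -> 8 lines: isaov ctgcm gyq cjg dxyz bgk vldwa oygj
Hunk 3: at line 2 remove [cjg,dxyz] add [hsk,lad] -> 8 lines: isaov ctgcm gyq hsk lad bgk vldwa oygj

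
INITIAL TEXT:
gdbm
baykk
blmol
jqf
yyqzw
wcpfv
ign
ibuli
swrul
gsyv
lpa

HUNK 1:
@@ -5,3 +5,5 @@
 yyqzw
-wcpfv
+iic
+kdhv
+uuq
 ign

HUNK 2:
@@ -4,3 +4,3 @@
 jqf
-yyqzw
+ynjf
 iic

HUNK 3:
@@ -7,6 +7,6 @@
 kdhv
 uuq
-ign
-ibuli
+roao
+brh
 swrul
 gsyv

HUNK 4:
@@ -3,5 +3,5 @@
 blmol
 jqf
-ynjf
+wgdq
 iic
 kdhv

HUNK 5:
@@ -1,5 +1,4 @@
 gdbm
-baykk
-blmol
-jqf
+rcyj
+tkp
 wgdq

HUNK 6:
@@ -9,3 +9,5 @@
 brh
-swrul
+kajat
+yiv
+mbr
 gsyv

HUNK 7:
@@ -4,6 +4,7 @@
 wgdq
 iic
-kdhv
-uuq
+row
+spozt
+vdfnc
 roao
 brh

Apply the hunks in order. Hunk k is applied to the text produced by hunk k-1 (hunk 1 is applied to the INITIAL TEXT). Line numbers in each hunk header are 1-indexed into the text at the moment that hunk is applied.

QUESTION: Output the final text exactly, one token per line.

Hunk 1: at line 5 remove [wcpfv] add [iic,kdhv,uuq] -> 13 lines: gdbm baykk blmol jqf yyqzw iic kdhv uuq ign ibuli swrul gsyv lpa
Hunk 2: at line 4 remove [yyqzw] add [ynjf] -> 13 lines: gdbm baykk blmol jqf ynjf iic kdhv uuq ign ibuli swrul gsyv lpa
Hunk 3: at line 7 remove [ign,ibuli] add [roao,brh] -> 13 lines: gdbm baykk blmol jqf ynjf iic kdhv uuq roao brh swrul gsyv lpa
Hunk 4: at line 3 remove [ynjf] add [wgdq] -> 13 lines: gdbm baykk blmol jqf wgdq iic kdhv uuq roao brh swrul gsyv lpa
Hunk 5: at line 1 remove [baykk,blmol,jqf] add [rcyj,tkp] -> 12 lines: gdbm rcyj tkp wgdq iic kdhv uuq roao brh swrul gsyv lpa
Hunk 6: at line 9 remove [swrul] add [kajat,yiv,mbr] -> 14 lines: gdbm rcyj tkp wgdq iic kdhv uuq roao brh kajat yiv mbr gsyv lpa
Hunk 7: at line 4 remove [kdhv,uuq] add [row,spozt,vdfnc] -> 15 lines: gdbm rcyj tkp wgdq iic row spozt vdfnc roao brh kajat yiv mbr gsyv lpa

Answer: gdbm
rcyj
tkp
wgdq
iic
row
spozt
vdfnc
roao
brh
kajat
yiv
mbr
gsyv
lpa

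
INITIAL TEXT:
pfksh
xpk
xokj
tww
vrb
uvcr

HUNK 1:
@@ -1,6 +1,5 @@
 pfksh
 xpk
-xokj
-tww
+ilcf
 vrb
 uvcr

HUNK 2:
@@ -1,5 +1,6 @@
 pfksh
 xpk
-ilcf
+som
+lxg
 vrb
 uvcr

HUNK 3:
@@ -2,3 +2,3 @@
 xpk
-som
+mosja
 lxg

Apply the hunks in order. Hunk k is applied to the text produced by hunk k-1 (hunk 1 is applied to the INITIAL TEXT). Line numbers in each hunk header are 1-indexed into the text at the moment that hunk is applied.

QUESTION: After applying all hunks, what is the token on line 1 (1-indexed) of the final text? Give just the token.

Answer: pfksh

Derivation:
Hunk 1: at line 1 remove [xokj,tww] add [ilcf] -> 5 lines: pfksh xpk ilcf vrb uvcr
Hunk 2: at line 1 remove [ilcf] add [som,lxg] -> 6 lines: pfksh xpk som lxg vrb uvcr
Hunk 3: at line 2 remove [som] add [mosja] -> 6 lines: pfksh xpk mosja lxg vrb uvcr
Final line 1: pfksh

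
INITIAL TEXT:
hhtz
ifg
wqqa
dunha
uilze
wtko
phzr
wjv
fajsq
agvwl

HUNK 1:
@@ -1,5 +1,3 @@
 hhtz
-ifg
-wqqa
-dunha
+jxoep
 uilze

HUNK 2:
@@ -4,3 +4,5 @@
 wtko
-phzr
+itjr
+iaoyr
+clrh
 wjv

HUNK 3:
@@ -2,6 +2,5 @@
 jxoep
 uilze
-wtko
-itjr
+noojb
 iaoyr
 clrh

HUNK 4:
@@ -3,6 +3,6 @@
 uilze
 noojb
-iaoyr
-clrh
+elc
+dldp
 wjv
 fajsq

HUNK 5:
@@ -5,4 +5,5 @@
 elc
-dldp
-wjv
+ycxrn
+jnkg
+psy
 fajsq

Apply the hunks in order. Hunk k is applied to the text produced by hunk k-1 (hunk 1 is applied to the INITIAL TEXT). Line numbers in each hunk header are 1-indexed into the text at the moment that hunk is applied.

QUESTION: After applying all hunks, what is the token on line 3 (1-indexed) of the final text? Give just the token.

Hunk 1: at line 1 remove [ifg,wqqa,dunha] add [jxoep] -> 8 lines: hhtz jxoep uilze wtko phzr wjv fajsq agvwl
Hunk 2: at line 4 remove [phzr] add [itjr,iaoyr,clrh] -> 10 lines: hhtz jxoep uilze wtko itjr iaoyr clrh wjv fajsq agvwl
Hunk 3: at line 2 remove [wtko,itjr] add [noojb] -> 9 lines: hhtz jxoep uilze noojb iaoyr clrh wjv fajsq agvwl
Hunk 4: at line 3 remove [iaoyr,clrh] add [elc,dldp] -> 9 lines: hhtz jxoep uilze noojb elc dldp wjv fajsq agvwl
Hunk 5: at line 5 remove [dldp,wjv] add [ycxrn,jnkg,psy] -> 10 lines: hhtz jxoep uilze noojb elc ycxrn jnkg psy fajsq agvwl
Final line 3: uilze

Answer: uilze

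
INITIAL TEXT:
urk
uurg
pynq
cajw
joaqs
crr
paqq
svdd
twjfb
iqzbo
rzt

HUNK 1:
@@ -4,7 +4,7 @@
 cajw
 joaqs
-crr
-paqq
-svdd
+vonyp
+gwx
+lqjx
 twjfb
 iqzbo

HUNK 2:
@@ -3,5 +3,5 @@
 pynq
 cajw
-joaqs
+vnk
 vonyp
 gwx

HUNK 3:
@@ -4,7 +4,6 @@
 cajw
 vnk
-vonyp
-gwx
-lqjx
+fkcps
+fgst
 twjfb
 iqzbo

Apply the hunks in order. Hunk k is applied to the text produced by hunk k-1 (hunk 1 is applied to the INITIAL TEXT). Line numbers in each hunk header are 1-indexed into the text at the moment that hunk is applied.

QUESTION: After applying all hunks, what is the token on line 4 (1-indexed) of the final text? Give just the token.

Answer: cajw

Derivation:
Hunk 1: at line 4 remove [crr,paqq,svdd] add [vonyp,gwx,lqjx] -> 11 lines: urk uurg pynq cajw joaqs vonyp gwx lqjx twjfb iqzbo rzt
Hunk 2: at line 3 remove [joaqs] add [vnk] -> 11 lines: urk uurg pynq cajw vnk vonyp gwx lqjx twjfb iqzbo rzt
Hunk 3: at line 4 remove [vonyp,gwx,lqjx] add [fkcps,fgst] -> 10 lines: urk uurg pynq cajw vnk fkcps fgst twjfb iqzbo rzt
Final line 4: cajw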